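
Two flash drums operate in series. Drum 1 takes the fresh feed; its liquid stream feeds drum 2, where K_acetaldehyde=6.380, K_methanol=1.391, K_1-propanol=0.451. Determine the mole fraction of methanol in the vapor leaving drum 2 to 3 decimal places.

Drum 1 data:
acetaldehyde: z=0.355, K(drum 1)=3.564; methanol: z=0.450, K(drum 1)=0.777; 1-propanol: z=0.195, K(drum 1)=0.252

y_methanol (drum 2) = 0.557

Drum 1:
Rachford–Rice: g(ψ₁) = Σ zᵢ(Kᵢ−1)/(1+ψ₁(Kᵢ−1)) = 0.
g(0) = ΣzᵢKᵢ − 1 = 0.664 and g(1) = 1 − Σzᵢ/Kᵢ = -0.453, so a root lies in (0, 1).
Newton–Raphson from ψ₁ = 0.31:
  ψ₁ = 0.310: g = 0.2094, g' = -0.935 → ψ₁ = 0.534
  ψ₁ = 0.534: g = 0.0274, g' = -0.747 → ψ₁ = 0.571
Converged at ψ₁ = 0.571.
Drum-1 compositions:
  acetaldehyde: x = 0.144, y = 0.514
  methanol: x = 0.516, y = 0.401
  1-propanol: x = 0.340, y = 0.086
Drum-2 feed = drum-1 liquid: z₂ = (0.1441, 0.5156, 0.3403).
Drum 2:
Let ψ₂ = V/F and solve Σ zᵢ(Kᵢ−1)/(1+ψ₂(Kᵢ−1)) = 0.
g(0) = ΣzᵢKᵢ − 1 = 0.790 and g(1) = 1 − Σzᵢ/Kᵢ = -0.148, so a root lies in (0, 1).
Newton iteration, ψ₂⁰ = 0.67:
  ψ₂ = 0.670: g = 0.0326, g' = -0.503 → ψ₂ = 0.735
Converged at ψ₂ = 0.735.
  acetaldehyde: x = 0.029, y = 0.186
  methanol: x = 0.401, y = 0.557
  1-propanol: x = 0.570, y = 0.257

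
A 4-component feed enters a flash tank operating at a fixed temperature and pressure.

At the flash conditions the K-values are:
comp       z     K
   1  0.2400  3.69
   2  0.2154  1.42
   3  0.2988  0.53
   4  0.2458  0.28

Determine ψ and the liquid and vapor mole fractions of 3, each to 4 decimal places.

Material balance + equilibrium reduce to Σ zᵢ(Kᵢ−1)/(1+ψ(Kᵢ−1)) = 0.
g(0) = ΣzᵢKᵢ − 1 = 0.4187 and g(1) = 1 − Σzᵢ/Kᵢ = -0.6584, so a root lies in (0, 1).
Newton iteration, ψ⁰ = 0.33:
  ψ = 0.3300: g = 0.02311, g' = -0.8284 → ψ = 0.3579
  ψ = 0.3579: g = 0.00032, g' = -0.8062 → ψ = 0.3583
Converged at ψ = 0.3583.
Compositions from xᵢ = zᵢ/(1+ψ(Kᵢ−1)), yᵢ = Kᵢxᵢ:
  1: x = 0.1222, y = 0.4510
  2: x = 0.1872, y = 0.2659
  3: x = 0.3593, y = 0.1904
  4: x = 0.3313, y = 0.0928

ψ = 0.3583, x_3 = 0.3593, y_3 = 0.1904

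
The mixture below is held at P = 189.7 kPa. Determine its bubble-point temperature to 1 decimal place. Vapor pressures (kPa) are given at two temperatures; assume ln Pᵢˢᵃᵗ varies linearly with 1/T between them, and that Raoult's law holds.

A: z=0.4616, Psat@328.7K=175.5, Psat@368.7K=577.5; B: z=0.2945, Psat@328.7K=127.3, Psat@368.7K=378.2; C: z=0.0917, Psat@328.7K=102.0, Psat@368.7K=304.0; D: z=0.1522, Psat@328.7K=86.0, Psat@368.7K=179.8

T = 338.5 K

Bubble-point temperature: ΣzᵢPᵢˢᵃᵗ(T) = P. Interpolate ln Pᵢˢᵃᵗ = aᵢ + bᵢ/T.
  T = 328.7 K: ΣzᵢPᵢˢᵃᵗ = 140.94 kPa
  T = 368.7 K: ΣzᵢPᵢˢᵃᵗ = 433.20 kPa
  T = 348.7 K: ΣzᵢPᵢˢᵃᵗ = 254.72 kPa
  T = 338.7 K: ΣzᵢPᵢˢᵃᵗ = 191.03 kPa
  T = 333.7 K: ΣzᵢPᵢˢᵃᵗ = 164.44 kPa
  T = 336.2 K: ΣzᵢPᵢˢᵃᵗ = 177.33 kPa
Interpolating between 336.2 K and 338.7 K gives T ≈ 338.5 K.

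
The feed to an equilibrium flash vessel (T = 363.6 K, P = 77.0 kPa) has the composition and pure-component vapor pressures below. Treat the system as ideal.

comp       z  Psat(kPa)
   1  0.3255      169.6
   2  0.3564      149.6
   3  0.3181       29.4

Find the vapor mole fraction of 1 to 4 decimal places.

y_1 = 0.3648

Raoult's law: Kᵢ = Pᵢˢᵃᵗ/P = Pᵢˢᵃᵗ/77.0.
  K_1 = 169.6/77.0 = 2.202597, K_2 = 149.6/77.0 = 1.942857, K_3 = 29.4/77.0 = 0.381818
Newton–Raphson from V/F = 0.5:
  V/F = 0.5000: g = 0.18821, g' = -0.5846 → V/F = 0.8220
  V/F = 0.8220: g = -0.01361, g' = -0.7221 → V/F = 0.8031
  V/F = 0.8031: g = -0.00017, g' = -0.7039 → V/F = 0.8029
Converged at V/F = 0.8029.
Compositions from xᵢ = zᵢ/(1+V/F(Kᵢ−1)), yᵢ = Kᵢxᵢ:
  1: x = 0.1656, y = 0.3648
  2: x = 0.2028, y = 0.3941
  3: x = 0.6315, y = 0.2411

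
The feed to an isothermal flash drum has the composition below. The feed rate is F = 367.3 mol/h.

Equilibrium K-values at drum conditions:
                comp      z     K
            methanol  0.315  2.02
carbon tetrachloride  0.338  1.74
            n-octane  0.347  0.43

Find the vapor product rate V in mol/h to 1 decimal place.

Material balance + equilibrium reduce to Σ zᵢ(Kᵢ−1)/(1+β(Kᵢ−1)) = 0.
g(0) = ΣzᵢKᵢ − 1 = 0.374 and g(1) = 1 − Σzᵢ/Kᵢ = -0.157, so a root lies in (0, 1).
Newton iteration, β⁰ = 0.66:
  β = 0.660: g = 0.0430, g' = -0.490 → β = 0.748
  β = 0.748: g = -0.0014, g' = -0.525 → β = 0.745
Converged at β = 0.745.
Then V = β·F = 0.7451·367.3 = 273.7 mol/h and L = F − V = 93.6 mol/h.

V = 273.7 mol/h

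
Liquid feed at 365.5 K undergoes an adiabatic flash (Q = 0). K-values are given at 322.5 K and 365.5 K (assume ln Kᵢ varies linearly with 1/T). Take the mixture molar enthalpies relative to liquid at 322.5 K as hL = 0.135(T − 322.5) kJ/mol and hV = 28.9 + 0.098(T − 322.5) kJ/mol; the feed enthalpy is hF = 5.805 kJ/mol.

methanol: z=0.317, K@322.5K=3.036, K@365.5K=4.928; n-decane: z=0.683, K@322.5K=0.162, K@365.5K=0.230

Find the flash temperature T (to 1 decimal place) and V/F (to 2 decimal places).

Adiabatic flash: solve Rachford–Rice at each trial T, then check hF = ψ·hV(T) + (1−ψ)·hL(T).
  T = 322.5 K: K = (3.036, 0.162), RR gives ψ = 0.043, H_out = 1.237 kJ/mol
  T = 365.5 K: K = (4.928, 0.230), RR gives ψ = 0.238, H_out = 12.299 kJ/mol
  T = 344.0 K: K = (3.927, 0.195), RR gives ψ = 0.161, H_out = 7.414 kJ/mol
  T = 333.2 K: K = (3.465, 0.178), RR gives ψ = 0.109, H_out = 4.543 kJ/mol
  T = 338.6 K: K = (3.693, 0.187), RR gives ψ = 0.136, H_out = 6.025 kJ/mol
  T = 335.9 K: K = (3.578, 0.182), RR gives ψ = 0.123, H_out = 5.297 kJ/mol
  T = 337.2 K: K = (3.633, 0.184), RR gives ψ = 0.129, H_out = 5.651 kJ/mol
Linear interpolation between T = 337.2 (H_out = 5.651) and T = 338.6 (H_out = 6.025) on hF = 5.805 gives T ≈ 337.8 K, at which ψ = 0.13.

T = 337.8 K, V/F = 0.13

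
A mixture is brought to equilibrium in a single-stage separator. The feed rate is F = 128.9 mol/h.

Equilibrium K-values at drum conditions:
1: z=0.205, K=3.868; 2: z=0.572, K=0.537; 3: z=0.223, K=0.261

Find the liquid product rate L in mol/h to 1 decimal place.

Rachford–Rice: g(ψ) = Σ zᵢ(Kᵢ−1)/(1+ψ(Kᵢ−1)) = 0.
g(0) = ΣzᵢKᵢ − 1 = 0.158 and g(1) = 1 − Σzᵢ/Kᵢ = -0.973, so a root lies in (0, 1).
Iterate (Newton) starting at ψ = 0.53:
  ψ = 0.530: g = -0.3886, g' = -0.810 → ψ = 0.050
  ψ = 0.050: g = 0.0715, g' = -1.548 → ψ = 0.096
  ψ = 0.096: g = 0.0058, g' = -1.310 → ψ = 0.101
Converged at ψ = 0.101.
Then V = ψ·F = 0.1010·128.9 = 13.0 mol/h and L = F − V = 115.9 mol/h.

L = 115.9 mol/h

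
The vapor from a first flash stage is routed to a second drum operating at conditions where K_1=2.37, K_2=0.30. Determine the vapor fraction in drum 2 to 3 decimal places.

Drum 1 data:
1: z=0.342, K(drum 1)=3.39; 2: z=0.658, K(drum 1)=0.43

V/F (drum 2) = 0.679

Drum 1:
Material balance + equilibrium reduce to Σ zᵢ(Kᵢ−1)/(1+ψ₁(Kᵢ−1)) = 0.
Feasibility: ΣzᵢKᵢ = 1.442, Σzᵢ/Kᵢ = 1.631 — both > 1, two phases present.
Newton iteration, ψ₁⁰ = 0.51:
  ψ₁ = 0.510: g = -0.1604, g' = -0.822 → ψ₁ = 0.315
  ψ₁ = 0.315: g = 0.0094, g' = -0.954 → ψ₁ = 0.325
Converged at ψ₁ = 0.325.
Drum-1 compositions:
  1: x = 0.193, y = 0.653
  2: x = 0.807, y = 0.347
Drum-2 feed = drum-1 vapor: z₂ = (0.6528, 0.3472).
Drum 2:
Binary case is linear: z₁(K₁−1)(1+ψ₂(K₂−1)) + z₂(K₂−1)(1+ψ₂(K₁−1)) = 0
⇒ ψ₂ = [z₁(K₁−1)+z₂(K₂−1)] / [−(K₁−1)(K₂−1)] = 0.6513/0.9590 = 0.679
  1: x = 0.338, y = 0.801
  2: x = 0.662, y = 0.199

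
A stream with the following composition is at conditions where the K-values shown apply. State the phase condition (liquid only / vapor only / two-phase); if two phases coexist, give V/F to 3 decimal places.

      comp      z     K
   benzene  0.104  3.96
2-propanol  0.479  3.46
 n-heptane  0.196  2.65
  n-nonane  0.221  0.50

vapor only

ΣzᵢKᵢ = 2.699; Σzᵢ/Kᵢ = 0.681.
Since Σzᵢ/Kᵢ < 1 the mixture is above its dew point — single vapor phase.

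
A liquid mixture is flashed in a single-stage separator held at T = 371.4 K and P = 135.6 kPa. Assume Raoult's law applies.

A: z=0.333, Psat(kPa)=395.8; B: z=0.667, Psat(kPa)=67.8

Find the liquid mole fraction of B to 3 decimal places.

Raoult's law: Kᵢ = Pᵢˢᵃᵗ/P = Pᵢˢᵃᵗ/135.6.
  K_A = 395.8/135.6 = 2.91888, K_B = 67.8/135.6 = 0.50000
Binary case is linear: z₁(K₁−1)(1+β(K₂−1)) + z₂(K₂−1)(1+β(K₁−1)) = 0
⇒ β = [z₁(K₁−1)+z₂(K₂−1)] / [−(K₁−1)(K₂−1)] = 0.3055/0.9594 = 0.318
Compositions from xᵢ = zᵢ/(1+β(Kᵢ−1)), yᵢ = Kᵢxᵢ:
  A: x = 0.207, y = 0.603
  B: x = 0.793, y = 0.397

x_B = 0.793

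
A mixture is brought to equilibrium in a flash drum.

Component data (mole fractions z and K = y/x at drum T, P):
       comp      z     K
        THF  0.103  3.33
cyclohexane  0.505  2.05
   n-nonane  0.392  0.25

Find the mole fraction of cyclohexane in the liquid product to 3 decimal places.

Iterate (Newton) starting at V/F = 0.5:
  V/F = 0.500: g = -0.0118, g' = -0.923 → V/F = 0.487
Converged at V/F = 0.487.
Compositions from xᵢ = zᵢ/(1+V/F(Kᵢ−1)), yᵢ = Kᵢxᵢ:
  THF: x = 0.048, y = 0.161
  cyclohexane: x = 0.334, y = 0.685
  n-nonane: x = 0.618, y = 0.154

x_cyclohexane = 0.334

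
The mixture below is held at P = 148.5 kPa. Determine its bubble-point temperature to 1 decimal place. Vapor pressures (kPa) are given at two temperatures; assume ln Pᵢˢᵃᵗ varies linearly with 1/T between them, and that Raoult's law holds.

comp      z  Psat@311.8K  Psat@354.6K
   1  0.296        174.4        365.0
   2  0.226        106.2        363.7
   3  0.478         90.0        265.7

T = 320.8 K

Bubble-point temperature: ΣzᵢPᵢˢᵃᵗ(T) = P. Interpolate ln Pᵢˢᵃᵗ = aᵢ + bᵢ/T.
  T = 311.8 K: ΣzᵢPᵢˢᵃᵗ = 118.64 kPa
  T = 354.6 K: ΣzᵢPᵢˢᵃᵗ = 317.24 kPa
  T = 333.2 K: ΣzᵢPᵢˢᵃᵗ = 199.21 kPa
  T = 322.5 K: ΣzᵢPᵢˢᵃᵗ = 154.84 kPa
  T = 317.1 K: ΣzᵢPᵢˢᵃᵗ = 135.62 kPa
  T = 319.8 K: ΣzᵢPᵢˢᵃᵗ = 144.98 kPa
Interpolating between 319.8 K and 322.5 K gives T ≈ 320.8 K.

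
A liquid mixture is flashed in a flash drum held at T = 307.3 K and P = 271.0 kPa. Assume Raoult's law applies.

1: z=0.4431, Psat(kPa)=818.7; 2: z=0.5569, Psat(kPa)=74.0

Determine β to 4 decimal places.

Raoult's law: Kᵢ = Pᵢˢᵃᵗ/P = Pᵢˢᵃᵗ/271.0.
  K_1 = 818.7/271.0 = 3.021033, K_2 = 74.0/271.0 = 0.273063
Rachford–Rice: g(β) = Σ zᵢ(Kᵢ−1)/(1+β(Kᵢ−1)) = 0.
Feasibility: ΣzᵢKᵢ = 1.4907, Σzᵢ/Kᵢ = 2.1861 — both > 1, two phases present.
Binary case is linear: z₁(K₁−1)(1+β(K₂−1)) + z₂(K₂−1)(1+β(K₁−1)) = 0
⇒ β = [z₁(K₁−1)+z₂(K₂−1)] / [−(K₁−1)(K₂−1)] = 0.49069/1.46916 = 0.3340

β = 0.3340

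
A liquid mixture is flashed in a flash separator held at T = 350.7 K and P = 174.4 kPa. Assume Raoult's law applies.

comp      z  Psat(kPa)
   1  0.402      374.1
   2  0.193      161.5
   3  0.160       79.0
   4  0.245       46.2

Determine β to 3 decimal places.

Raoult's law: Kᵢ = Pᵢˢᵃᵗ/P = Pᵢˢᵃᵗ/174.4.
  K_1 = 374.1/174.4 = 2.14507, K_2 = 161.5/174.4 = 0.92603, K_3 = 79.0/174.4 = 0.45298, K_4 = 46.2/174.4 = 0.26491
Material balance + equilibrium reduce to Σ zᵢ(Kᵢ−1)/(1+β(Kᵢ−1)) = 0.
g(0) = ΣzᵢKᵢ − 1 = 0.178 and g(1) = 1 − Σzᵢ/Kᵢ = -0.674, so a root lies in (0, 1).
Newton–Raphson from β = 0.5:
  β = 0.500: g = -0.1273, g' = -0.636 → β = 0.300
  β = 0.300: g = -0.0076, g' = -0.580 → β = 0.287
Converged at β = 0.287.

β = 0.287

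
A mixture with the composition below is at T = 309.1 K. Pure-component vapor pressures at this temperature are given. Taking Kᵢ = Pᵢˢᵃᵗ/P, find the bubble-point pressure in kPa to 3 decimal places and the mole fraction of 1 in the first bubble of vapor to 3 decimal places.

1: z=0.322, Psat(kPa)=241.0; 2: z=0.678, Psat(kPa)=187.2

At the bubble point ψ → 0, so ΣzᵢKᵢ = 1 with Kᵢ = Pᵢˢᵃᵗ/P ⇒ P = ΣzᵢPᵢˢᵃᵗ.
P = 0.322·241.0 + 0.678·187.2 = 204.524 kPa
yᵢ = zᵢPᵢˢᵃᵗ/P ⇒ y_1 = 0.322·241.0/204.524 = 0.379

Pbub = 204.524 kPa, y_1 = 0.379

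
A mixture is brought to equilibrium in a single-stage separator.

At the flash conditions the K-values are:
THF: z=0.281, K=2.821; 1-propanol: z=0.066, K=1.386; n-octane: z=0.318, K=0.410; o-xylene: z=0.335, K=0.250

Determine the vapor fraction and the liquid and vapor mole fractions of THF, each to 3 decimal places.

Rachford–Rice: g(ψ) = Σ zᵢ(Kᵢ−1)/(1+ψ(Kᵢ−1)) = 0.
Check two-phase: ΣzᵢKᵢ = 1.098 > 1 and Σzᵢ/Kᵢ = 2.263 > 1, so g(0) = 0.098 > 0 and g(1) = -1.263 < 0.
Newton–Raphson from ψ = 0.43:
  ψ = 0.430: g = -0.3134, g' = -0.910 → ψ = 0.085
  ψ = 0.085: g = 0.0014, g' = -1.045 → ψ = 0.087
Converged at ψ = 0.087.
Compositions from xᵢ = zᵢ/(1+ψ(Kᵢ−1)), yᵢ = Kᵢxᵢ:
  THF: x = 0.243, y = 0.684
  1-propanol: x = 0.064, y = 0.089
  n-octane: x = 0.335, y = 0.137
  o-xylene: x = 0.358, y = 0.090

ψ = 0.087, x_THF = 0.243, y_THF = 0.684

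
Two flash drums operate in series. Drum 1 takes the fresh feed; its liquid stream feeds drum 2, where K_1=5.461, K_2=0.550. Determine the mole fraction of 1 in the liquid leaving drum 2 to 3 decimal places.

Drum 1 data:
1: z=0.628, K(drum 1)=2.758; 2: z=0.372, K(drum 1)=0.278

x_1 (drum 2) = 0.092

Drum 1:
Material balance + equilibrium reduce to Σ zᵢ(Kᵢ−1)/(1+ψ₁(Kᵢ−1)) = 0.
g(0) = ΣzᵢKᵢ − 1 = 0.835 and g(1) = 1 − Σzᵢ/Kᵢ = -0.566, so a root lies in (0, 1).
Newton–Raphson from ψ₁ = 0.5:
  ψ₁ = 0.500: g = 0.1672, g' = -1.025 → ψ₁ = 0.663
  ψ₁ = 0.663: g = -0.0056, g' = -1.128 → ψ₁ = 0.658
Converged at ψ₁ = 0.658.
Drum-1 compositions:
  1: x = 0.291, y = 0.803
  2: x = 0.709, y = 0.197
Drum-2 feed = drum-1 liquid: z₂ = (0.2911, 0.7089).
Drum 2:
Binary case is linear: z₁(K₁−1)(1+ψ₂(K₂−1)) + z₂(K₂−1)(1+ψ₂(K₁−1)) = 0
⇒ ψ₂ = [z₁(K₁−1)+z₂(K₂−1)] / [−(K₁−1)(K₂−1)] = 0.9797/2.0074 = 0.488
  1: x = 0.092, y = 0.500
  2: x = 0.908, y = 0.500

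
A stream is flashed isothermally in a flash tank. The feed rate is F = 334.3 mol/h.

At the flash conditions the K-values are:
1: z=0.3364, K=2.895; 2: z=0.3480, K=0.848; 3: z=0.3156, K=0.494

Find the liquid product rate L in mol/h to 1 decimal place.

L = 125.5 mol/h

Material balance + equilibrium reduce to Σ zᵢ(Kᵢ−1)/(1+ψ(Kᵢ−1)) = 0.
Feasibility: ΣzᵢKᵢ = 1.4249, Σzᵢ/Kᵢ = 1.1654 — both > 1, two phases present.
Newton iteration, ψ⁰ = 0.5:
  ψ = 0.5000: g = 0.05630, g' = -0.4727 → ψ = 0.6191
  ψ = 0.6191: g = 0.00240, g' = -0.4369 → ψ = 0.6246
Converged at ψ = 0.6246.
Then V = ψ·F = 0.6246·334.3 = 208.8 mol/h and L = F − V = 125.5 mol/h.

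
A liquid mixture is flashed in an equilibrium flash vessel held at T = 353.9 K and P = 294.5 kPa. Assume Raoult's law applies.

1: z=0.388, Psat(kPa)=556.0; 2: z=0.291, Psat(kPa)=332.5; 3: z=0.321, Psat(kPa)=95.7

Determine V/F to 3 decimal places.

Raoult's law: Kᵢ = Pᵢˢᵃᵗ/P = Pᵢˢᵃᵗ/294.5.
  K_1 = 556.0/294.5 = 1.88795, K_2 = 332.5/294.5 = 1.12903, K_3 = 95.7/294.5 = 0.32496
Iterate (Newton) starting at V/F = 0.5:
  V/F = 0.500: g = -0.0532, g' = -0.484 → V/F = 0.390
  V/F = 0.390: g = -0.0025, g' = -0.443 → V/F = 0.384
Converged at V/F = 0.384.

V/F = 0.384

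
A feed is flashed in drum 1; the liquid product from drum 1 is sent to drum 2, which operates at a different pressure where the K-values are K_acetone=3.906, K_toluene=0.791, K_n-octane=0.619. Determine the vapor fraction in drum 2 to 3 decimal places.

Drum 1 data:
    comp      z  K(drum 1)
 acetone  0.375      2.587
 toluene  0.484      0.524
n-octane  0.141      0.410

Drum 1:
Material balance + equilibrium reduce to Σ zᵢ(Kᵢ−1)/(1+ψ₁(Kᵢ−1)) = 0.
Feasibility: ΣzᵢKᵢ = 1.282, Σzᵢ/Kᵢ = 1.413 — both > 1, two phases present.
Newton–Raphson from ψ₁ = 0.56:
  ψ₁ = 0.560: g = -0.1233, g' = -0.578 → ψ₁ = 0.347
  ψ₁ = 0.347: g = 0.0033, g' = -0.628 → ψ₁ = 0.352
Converged at ψ₁ = 0.352.
Drum-1 compositions:
  acetone: x = 0.241, y = 0.622
  toluene: x = 0.581, y = 0.305
  n-octane: x = 0.178, y = 0.073
Drum-2 feed = drum-1 liquid: z₂ = (0.2406, 0.5815, 0.1780).
Drum 2:
Let ψ₂ = V/F and solve Σ zᵢ(Kᵢ−1)/(1+ψ₂(Kᵢ−1)) = 0.
g(0) = ΣzᵢKᵢ − 1 = 0.510 and g(1) = 1 − Σzᵢ/Kᵢ = -0.084, so a root lies in (0, 1).
Newton–Raphson from ψ₂ = 0.48:
  ψ₂ = 0.480: g = 0.0738, g' = -0.424 → ψ₂ = 0.654
  ψ₂ = 0.654: g = 0.0099, g' = -0.321 → ψ₂ = 0.685
  ψ₂ = 0.685: g = 0.0002, g' = -0.309 → ψ₂ = 0.686
Converged at ψ₂ = 0.686.
  acetone: x = 0.080, y = 0.314
  toluene: x = 0.679, y = 0.537
  n-octane: x = 0.241, y = 0.149

V/F (drum 2) = 0.686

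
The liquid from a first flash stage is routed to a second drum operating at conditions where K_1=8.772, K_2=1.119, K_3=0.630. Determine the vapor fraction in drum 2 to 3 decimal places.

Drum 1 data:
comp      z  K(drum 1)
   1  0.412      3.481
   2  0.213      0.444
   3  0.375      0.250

V/F (drum 2) = 0.776

Drum 1:
Material balance + equilibrium reduce to Σ zᵢ(Kᵢ−1)/(1+ψ₁(Kᵢ−1)) = 0.
Check two-phase: ΣzᵢKᵢ = 1.622 > 1 and Σzᵢ/Kᵢ = 2.098 > 1, so g(0) = 0.622 > 0 and g(1) = -1.098 < 0.
Newton iteration, ψ₁⁰ = 0.61:
  ψ₁ = 0.610: g = -0.2910, g' = -1.269 → ψ₁ = 0.381
  ψ₁ = 0.381: g = -0.0182, g' = -1.190 → ψ₁ = 0.365
Converged at ψ₁ = 0.365.
Drum-1 compositions:
  1: x = 0.216, y = 0.752
  2: x = 0.267, y = 0.119
  3: x = 0.517, y = 0.129
Drum-2 feed = drum-1 liquid: z₂ = (0.2161, 0.2673, 0.5166).
Drum 2:
Iterate (Newton) starting at ψ₂ = 0.5:
  ψ₂ = 0.500: g = 0.1392, g' = -0.657 → ψ₂ = 0.712
  ψ₂ = 0.712: g = 0.0268, g' = -0.439 → ψ₂ = 0.773
  ψ₂ = 0.773: g = 0.0010, g' = -0.408 → ψ₂ = 0.776
Converged at ψ₂ = 0.776.
  1: x = 0.031, y = 0.270
  2: x = 0.245, y = 0.274
  3: x = 0.725, y = 0.456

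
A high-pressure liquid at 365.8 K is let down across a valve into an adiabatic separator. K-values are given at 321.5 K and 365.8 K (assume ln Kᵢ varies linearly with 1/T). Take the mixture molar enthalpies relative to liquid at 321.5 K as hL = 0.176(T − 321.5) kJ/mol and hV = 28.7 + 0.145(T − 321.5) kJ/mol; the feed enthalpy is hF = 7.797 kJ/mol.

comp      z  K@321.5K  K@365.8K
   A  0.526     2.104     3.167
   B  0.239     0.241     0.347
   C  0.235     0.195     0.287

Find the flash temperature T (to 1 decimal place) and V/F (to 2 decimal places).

Adiabatic flash: solve Rachford–Rice at each trial T, then check hF = ψ·hV(T) + (1−ψ)·hL(T).
  T = 321.5 K: K = (2.104, 0.241, 0.195), RR gives ψ = 0.243, H_out = 6.983 kJ/mol
  T = 365.8 K: K = (3.167, 0.347, 0.287), RR gives ψ = 0.551, H_out = 22.848 kJ/mol
  T = 343.6 K: K = (2.614, 0.292, 0.239), RR gives ψ = 0.423, H_out = 15.733 kJ/mol
  T = 332.6 K: K = (2.355, 0.266, 0.217), RR gives ψ = 0.344, H_out = 11.701 kJ/mol
  T = 327.1 K: K = (2.229, 0.254, 0.206), RR gives ψ = 0.297, H_out = 9.468 kJ/mol
  T = 324.3 K: K = (2.166, 0.247, 0.200), RR gives ψ = 0.271, H_out = 8.256 kJ/mol
  T = 322.9 K: K = (2.135, 0.244, 0.198), RR gives ψ = 0.258, H_out = 7.628 kJ/mol
Linear interpolation between T = 322.9 (H_out = 7.628) and T = 324.3 (H_out = 8.256) on hF = 7.797 gives T ≈ 323.3 K, at which ψ = 0.26.

T = 323.3 K, V/F = 0.26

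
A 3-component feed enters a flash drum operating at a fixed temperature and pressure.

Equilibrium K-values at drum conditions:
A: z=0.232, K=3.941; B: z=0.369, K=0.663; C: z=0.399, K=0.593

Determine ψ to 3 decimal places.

Rachford–Rice: g(ψ) = Σ zᵢ(Kᵢ−1)/(1+ψ(Kᵢ−1)) = 0.
g(0) = ΣzᵢKᵢ − 1 = 0.396 and g(1) = 1 − Σzᵢ/Kᵢ = -0.288, so a root lies in (0, 1).
Newton–Raphson from ψ = 0.5:
  ψ = 0.500: g = -0.0773, g' = -0.494 → ψ = 0.343
  ψ = 0.343: g = 0.0100, g' = -0.640 → ψ = 0.359
Converged at ψ = 0.359.

ψ = 0.359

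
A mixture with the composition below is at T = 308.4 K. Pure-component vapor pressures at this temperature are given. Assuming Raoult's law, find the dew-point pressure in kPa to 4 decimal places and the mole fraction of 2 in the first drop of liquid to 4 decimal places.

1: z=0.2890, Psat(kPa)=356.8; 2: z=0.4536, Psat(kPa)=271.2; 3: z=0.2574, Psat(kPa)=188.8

Pdew = 260.0177 kPa, x_2 = 0.4349

At the dew point ψ → 1, so Σzᵢ/Kᵢ = 1 with Kᵢ = Pᵢˢᵃᵗ/P ⇒ 1/P = Σzᵢ/Pᵢˢᵃᵗ.
1/P = 0.2890/356.8 + 0.4536/271.2 + 0.2574/188.8 = 0.0038459 ⇒ P = 260.0177 kPa
xᵢ = zᵢP/Pᵢˢᵃᵗ ⇒ x_2 = 0.4536·260.0177/271.2 = 0.4349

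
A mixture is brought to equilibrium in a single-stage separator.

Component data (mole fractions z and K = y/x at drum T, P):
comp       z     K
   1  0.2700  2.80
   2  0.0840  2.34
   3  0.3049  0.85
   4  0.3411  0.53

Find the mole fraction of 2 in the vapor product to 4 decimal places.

y_2 = 0.1046

Let ψ = V/F and solve Σ zᵢ(Kᵢ−1)/(1+ψ(Kᵢ−1)) = 0.
Check two-phase: ΣzᵢKᵢ = 1.3925 > 1 and Σzᵢ/Kᵢ = 1.1346 > 1, so g(0) = 0.3925 > 0 and g(1) = -0.1346 < 0.
Newton iteration, ψ⁰ = 0.62:
  ψ = 0.6200: g = 0.01449, g' = -0.3988 → ψ = 0.6563
  ψ = 0.6563: g = 0.00012, g' = -0.3925 → ψ = 0.6566
Converged at ψ = 0.6566.
Compositions from xᵢ = zᵢ/(1+ψ(Kᵢ−1)), yᵢ = Kᵢxᵢ:
  1: x = 0.1237, y = 0.3465
  2: x = 0.0447, y = 0.1046
  3: x = 0.3382, y = 0.2875
  4: x = 0.4934, y = 0.2615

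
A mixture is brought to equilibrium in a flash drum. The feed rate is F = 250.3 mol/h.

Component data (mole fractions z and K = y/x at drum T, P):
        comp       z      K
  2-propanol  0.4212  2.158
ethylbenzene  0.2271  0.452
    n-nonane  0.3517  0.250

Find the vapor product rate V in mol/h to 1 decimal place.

Newton iteration, ψ⁰ = 0.59:
  ψ = 0.5900: g = -0.36728, g' = -0.9848 → ψ = 0.2171
  ψ = 0.2171: g = -0.06654, g' = -0.7308 → ψ = 0.1260
  ψ = 0.1260: g = 0.00065, g' = -0.7501 → ψ = 0.1269
Converged at ψ = 0.1269.
Then V = ψ·F = 0.1269·250.3 = 31.8 mol/h and L = F − V = 218.5 mol/h.

V = 31.8 mol/h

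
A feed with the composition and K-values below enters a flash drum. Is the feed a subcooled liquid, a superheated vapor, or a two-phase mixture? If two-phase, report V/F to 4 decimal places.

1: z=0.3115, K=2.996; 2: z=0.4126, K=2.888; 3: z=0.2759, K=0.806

ΣzᵢKᵢ = 2.3472; Σzᵢ/Kᵢ = 0.5891.
Since Σzᵢ/Kᵢ < 1 the mixture is above its dew point — single vapor phase.

superheated vapor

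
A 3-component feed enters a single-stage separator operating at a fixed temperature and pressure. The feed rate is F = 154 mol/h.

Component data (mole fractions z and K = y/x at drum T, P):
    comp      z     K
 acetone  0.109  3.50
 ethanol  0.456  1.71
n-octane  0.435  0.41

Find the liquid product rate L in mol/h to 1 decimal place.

L = 78.1 mol/h

Rachford–Rice: g(V/F) = Σ zᵢ(Kᵢ−1)/(1+V/F(Kᵢ−1)) = 0.
g(0) = ΣzᵢKᵢ − 1 = 0.340 and g(1) = 1 − Σzᵢ/Kᵢ = -0.359, so a root lies in (0, 1).
Newton iteration, V/F⁰ = 0.5:
  V/F = 0.500: g = -0.0040, g' = -0.564 → V/F = 0.493
Converged at V/F = 0.493.
Then V = V/F·F = 0.4929·154 = 75.9 mol/h and L = F − V = 78.1 mol/h.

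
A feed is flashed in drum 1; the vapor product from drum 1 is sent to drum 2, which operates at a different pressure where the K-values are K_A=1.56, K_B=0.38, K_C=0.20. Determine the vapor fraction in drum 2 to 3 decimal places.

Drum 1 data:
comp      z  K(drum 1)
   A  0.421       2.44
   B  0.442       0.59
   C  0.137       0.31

Drum 1:
Let ψ₁ = V/F and solve Σ zᵢ(Kᵢ−1)/(1+ψ₁(Kᵢ−1)) = 0.
Check two-phase: ΣzᵢKᵢ = 1.330 > 1 and Σzᵢ/Kᵢ = 1.364 > 1, so g(0) = 0.330 > 0 and g(1) = -0.364 < 0.
Newton iteration, ψ₁⁰ = 0.5:
  ψ₁ = 0.500: g = -0.0198, g' = -0.565 → ψ₁ = 0.465
Converged at ψ₁ = 0.465.
Drum-1 compositions:
  A: x = 0.252, y = 0.615
  B: x = 0.546, y = 0.322
  C: x = 0.202, y = 0.063
Drum-2 feed = drum-1 vapor: z₂ = (0.6153, 0.3222, 0.0625).
Drum 2:
Material balance + equilibrium reduce to Σ zᵢ(Kᵢ−1)/(1+ψ₂(Kᵢ−1)) = 0.
Feasibility: ΣzᵢKᵢ = 1.095, Σzᵢ/Kᵢ = 1.555 — both > 1, two phases present.
Newton iteration, ψ₂⁰ = 0.5:
  ψ₂ = 0.500: g = -0.1037, g' = -0.489 → ψ₂ = 0.288
  ψ₂ = 0.288: g = -0.0115, g' = -0.394 → ψ₂ = 0.259
Converged at ψ₂ = 0.259.
  A: x = 0.537, y = 0.838
  B: x = 0.384, y = 0.146
  C: x = 0.079, y = 0.016

V/F (drum 2) = 0.259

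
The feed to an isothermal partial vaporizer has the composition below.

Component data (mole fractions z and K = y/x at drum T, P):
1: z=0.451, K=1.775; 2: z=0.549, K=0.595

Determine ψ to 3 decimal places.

ψ = 0.405

Material balance + equilibrium reduce to Σ zᵢ(Kᵢ−1)/(1+ψ(Kᵢ−1)) = 0.
Check two-phase: ΣzᵢKᵢ = 1.127 > 1 and Σzᵢ/Kᵢ = 1.177 > 1, so g(0) = 0.127 > 0 and g(1) = -0.177 < 0.
Iterate (Newton) starting at ψ = 0.48:
  ψ = 0.480: g = -0.0212, g' = -0.283 → ψ = 0.405
Converged at ψ = 0.405.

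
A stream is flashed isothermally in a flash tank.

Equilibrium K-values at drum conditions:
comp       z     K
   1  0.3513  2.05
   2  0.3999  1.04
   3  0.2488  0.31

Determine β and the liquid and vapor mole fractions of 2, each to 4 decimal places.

Rachford–Rice: g(β) = Σ zᵢ(Kᵢ−1)/(1+β(Kᵢ−1)) = 0.
Check two-phase: ΣzᵢKᵢ = 1.2132 > 1 and Σzᵢ/Kᵢ = 1.3585 > 1, so g(0) = 0.2132 > 0 and g(1) = -0.3585 < 0.
Iterate (Newton) starting at β = 0.5:
  β = 0.5000: g = -0.00453, g' = -0.4433 → β = 0.4898
  β = 0.4898: g = -0.00002, g' = -0.4398 → β = 0.4897
Converged at β = 0.4897.
Compositions from xᵢ = zᵢ/(1+β(Kᵢ−1)), yᵢ = Kᵢxᵢ:
  1: x = 0.2320, y = 0.4756
  2: x = 0.3922, y = 0.4079
  3: x = 0.3758, y = 0.1165

β = 0.4897, x_2 = 0.3922, y_2 = 0.4079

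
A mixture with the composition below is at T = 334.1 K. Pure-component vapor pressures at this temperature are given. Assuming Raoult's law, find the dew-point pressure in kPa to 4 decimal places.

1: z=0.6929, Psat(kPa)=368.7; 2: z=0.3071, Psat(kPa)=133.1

Pdew = 238.8577 kPa

At the dew point ψ → 1, so Σzᵢ/Kᵢ = 1 with Kᵢ = Pᵢˢᵃᵗ/P ⇒ 1/P = Σzᵢ/Pᵢˢᵃᵗ.
1/P = 0.6929/368.7 + 0.3071/133.1 = 0.0041866 ⇒ P = 238.8577 kPa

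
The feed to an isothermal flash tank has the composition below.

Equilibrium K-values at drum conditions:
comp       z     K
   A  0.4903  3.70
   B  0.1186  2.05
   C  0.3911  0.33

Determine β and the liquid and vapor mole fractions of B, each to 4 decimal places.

β = 0.7328, x_B = 0.0670, y_B = 0.1374

Iterate (Newton) starting at β = 0.5:
  β = 0.5000: g = 0.25094, g' = -1.1005 → β = 0.7280
  β = 0.7280: g = 0.00538, g' = -1.1175 → β = 0.7328
Converged at β = 0.7328.
Compositions from xᵢ = zᵢ/(1+β(Kᵢ−1)), yᵢ = Kᵢxᵢ:
  A: x = 0.1646, y = 0.6090
  B: x = 0.0670, y = 0.1374
  C: x = 0.7684, y = 0.2536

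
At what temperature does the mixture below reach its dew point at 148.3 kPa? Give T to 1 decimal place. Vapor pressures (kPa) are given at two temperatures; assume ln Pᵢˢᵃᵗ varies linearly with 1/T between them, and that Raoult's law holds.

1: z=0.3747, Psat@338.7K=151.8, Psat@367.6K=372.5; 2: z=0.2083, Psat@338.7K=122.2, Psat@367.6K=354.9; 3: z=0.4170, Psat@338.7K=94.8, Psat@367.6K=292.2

T = 344.9 K

Dew-point temperature: Σzᵢ·P/Pᵢˢᵃᵗ(T) = 1. Interpolate ln Pᵢˢᵃᵗ = aᵢ + bᵢ/T.
  T = 338.7 K: ΣzᵢP/Pᵢˢᵃᵗ = 1.2712
  T = 367.6 K: ΣzᵢP/Pᵢˢᵃᵗ = 0.4479
  T = 353.1 K: ΣzᵢP/Pᵢˢᵃᵗ = 0.7390
  T = 345.9 K: ΣzᵢP/Pᵢˢᵃᵗ = 0.9635
  T = 342.3 K: ΣzᵢP/Pᵢˢᵃᵗ = 1.1050
  T = 344.1 K: ΣzᵢP/Pᵢˢᵃᵗ = 1.0314
Interpolating between 344.1 K and 345.9 K gives T ≈ 344.9 K.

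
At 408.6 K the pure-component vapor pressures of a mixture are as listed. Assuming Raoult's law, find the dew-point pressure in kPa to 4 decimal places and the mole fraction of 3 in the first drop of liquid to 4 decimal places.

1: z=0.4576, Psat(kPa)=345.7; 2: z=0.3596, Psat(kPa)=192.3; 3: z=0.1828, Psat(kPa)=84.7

At the dew point ψ → 1, so Σzᵢ/Kᵢ = 1 with Kᵢ = Pᵢˢᵃᵗ/P ⇒ 1/P = Σzᵢ/Pᵢˢᵃᵗ.
1/P = 0.4576/345.7 + 0.3596/192.3 + 0.1828/84.7 = 0.0053519 ⇒ P = 186.8498 kPa
xᵢ = zᵢP/Pᵢˢᵃᵗ ⇒ x_3 = 0.1828·186.8498/84.7 = 0.4033

Pdew = 186.8498 kPa, x_3 = 0.4033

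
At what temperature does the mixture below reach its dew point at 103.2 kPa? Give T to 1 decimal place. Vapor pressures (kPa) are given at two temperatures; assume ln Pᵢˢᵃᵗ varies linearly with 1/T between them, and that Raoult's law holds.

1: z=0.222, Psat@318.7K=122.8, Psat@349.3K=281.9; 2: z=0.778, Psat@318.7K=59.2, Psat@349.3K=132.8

Dew-point temperature: Σzᵢ·P/Pᵢˢᵃᵗ(T) = 1. Interpolate ln Pᵢˢᵃᵗ = aᵢ + bᵢ/T.
  T = 318.7 K: ΣzᵢP/Pᵢˢᵃᵗ = 1.5428
  T = 349.3 K: ΣzᵢP/Pᵢˢᵃᵗ = 0.6859
  T = 334.0 K: ΣzᵢP/Pᵢˢᵃᵗ = 1.0097
  T = 341.6 K: ΣzᵢP/Pᵢˢᵃᵗ = 0.8296
  T = 337.8 K: ΣzᵢP/Pᵢˢᵃᵗ = 0.9143
  T = 335.9 K: ΣzᵢP/Pᵢˢᵃᵗ = 0.9605
Interpolating between 334.0 K and 335.9 K gives T ≈ 334.4 K.

T = 334.4 K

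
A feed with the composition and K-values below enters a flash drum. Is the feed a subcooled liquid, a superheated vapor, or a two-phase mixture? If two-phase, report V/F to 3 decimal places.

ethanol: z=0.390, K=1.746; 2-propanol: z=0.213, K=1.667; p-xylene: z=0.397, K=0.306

ΣzᵢKᵢ = 1.157; Σzᵢ/Kᵢ = 1.649.
Both exceed 1, so a two-phase solution exists.
Let ψ = V/F and solve Σ zᵢ(Kᵢ−1)/(1+ψ(Kᵢ−1)) = 0.
Iterate (Newton) starting at ψ = 0.5:
  ψ = 0.500: g = -0.1035, g' = -0.617 → ψ = 0.332
  ψ = 0.332: g = -0.0086, g' = -0.526 → ψ = 0.316
Converged at ψ = 0.316.

two-phase, V/F = 0.316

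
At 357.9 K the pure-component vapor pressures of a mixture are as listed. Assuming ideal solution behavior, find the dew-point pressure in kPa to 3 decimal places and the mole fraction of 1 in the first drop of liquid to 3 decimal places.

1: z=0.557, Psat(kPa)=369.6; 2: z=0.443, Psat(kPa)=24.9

Pdew = 51.818 kPa, x_1 = 0.078

At the dew point ψ → 1, so Σzᵢ/Kᵢ = 1 with Kᵢ = Pᵢˢᵃᵗ/P ⇒ 1/P = Σzᵢ/Pᵢˢᵃᵗ.
1/P = 0.557/369.6 + 0.443/24.9 = 0.019298 ⇒ P = 51.818 kPa
xᵢ = zᵢP/Pᵢˢᵃᵗ ⇒ x_1 = 0.557·51.818/369.6 = 0.078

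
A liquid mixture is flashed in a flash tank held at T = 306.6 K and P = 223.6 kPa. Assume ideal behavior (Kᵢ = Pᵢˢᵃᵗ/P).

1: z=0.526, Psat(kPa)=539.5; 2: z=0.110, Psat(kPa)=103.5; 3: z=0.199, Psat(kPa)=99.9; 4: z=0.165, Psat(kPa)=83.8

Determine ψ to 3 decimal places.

ψ = 0.578

Raoult's law: Kᵢ = Pᵢˢᵃᵗ/P = Pᵢˢᵃᵗ/223.6.
  K_1 = 539.5/223.6 = 2.41279, K_2 = 103.5/223.6 = 0.46288, K_3 = 99.9/223.6 = 0.44678, K_4 = 83.8/223.6 = 0.37478
Newton iteration, ψ⁰ = 0.5:
  ψ = 0.500: g = 0.0525, g' = -0.673 → ψ = 0.578
Converged at ψ = 0.578.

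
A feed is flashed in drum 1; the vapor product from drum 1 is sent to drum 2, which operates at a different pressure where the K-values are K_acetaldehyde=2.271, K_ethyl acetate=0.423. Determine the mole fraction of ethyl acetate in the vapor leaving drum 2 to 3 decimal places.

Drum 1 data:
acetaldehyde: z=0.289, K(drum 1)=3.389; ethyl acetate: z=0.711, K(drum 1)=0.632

y_ethyl acetate (drum 2) = 0.291

Drum 1:
Material balance + equilibrium reduce to Σ zᵢ(Kᵢ−1)/(1+ψ₁(Kᵢ−1)) = 0.
Feasibility: ΣzᵢKᵢ = 1.429, Σzᵢ/Kᵢ = 1.210 — both > 1, two phases present.
Binary case is linear: z₁(K₁−1)(1+ψ₁(K₂−1)) + z₂(K₂−1)(1+ψ₁(K₁−1)) = 0
⇒ ψ₁ = [z₁(K₁−1)+z₂(K₂−1)] / [−(K₁−1)(K₂−1)] = 0.4288/0.8792 = 0.488
Drum-1 compositions:
  acetaldehyde: x = 0.133, y = 0.452
  ethyl acetate: x = 0.867, y = 0.548
Drum-2 feed = drum-1 vapor: z₂ = (0.4524, 0.5476).
Drum 2:
Newton–Raphson from ψ₂ = 0.43:
  ψ₂ = 0.430: g = -0.0485, g' = -0.628 → ψ₂ = 0.353
Converged at ψ₂ = 0.353.
  acetaldehyde: x = 0.312, y = 0.709
  ethyl acetate: x = 0.688, y = 0.291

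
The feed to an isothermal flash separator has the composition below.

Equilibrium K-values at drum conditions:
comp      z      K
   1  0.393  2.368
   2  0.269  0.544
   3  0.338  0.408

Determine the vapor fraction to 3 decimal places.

ψ = 0.293

Rachford–Rice: g(ψ) = Σ zᵢ(Kᵢ−1)/(1+ψ(Kᵢ−1)) = 0.
Feasibility: ΣzᵢKᵢ = 1.215, Σzᵢ/Kᵢ = 1.489 — both > 1, two phases present.
Newton–Raphson from ψ = 0.5:
  ψ = 0.500: g = -0.1239, g' = -0.592 → ψ = 0.291
  ψ = 0.291: g = 0.0015, g' = -0.624 → ψ = 0.293
Converged at ψ = 0.293.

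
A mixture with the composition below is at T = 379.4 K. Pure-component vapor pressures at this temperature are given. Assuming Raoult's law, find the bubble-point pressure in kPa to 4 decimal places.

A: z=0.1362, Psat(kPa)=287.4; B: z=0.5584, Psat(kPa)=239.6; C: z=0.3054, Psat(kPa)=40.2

At the bubble point ψ → 0, so ΣzᵢKᵢ = 1 with Kᵢ = Pᵢˢᵃᵗ/P ⇒ P = ΣzᵢPᵢˢᵃᵗ.
P = 0.1362·287.4 + 0.5584·239.6 + 0.3054·40.2 = 185.2136 kPa

Pbub = 185.2136 kPa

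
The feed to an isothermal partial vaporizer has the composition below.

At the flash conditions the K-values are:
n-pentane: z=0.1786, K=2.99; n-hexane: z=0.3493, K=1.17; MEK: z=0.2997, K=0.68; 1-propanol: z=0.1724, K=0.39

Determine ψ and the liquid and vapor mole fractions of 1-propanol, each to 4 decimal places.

Let ψ = V/F and solve Σ zᵢ(Kᵢ−1)/(1+ψ(Kᵢ−1)) = 0.
Feasibility: ΣzᵢKᵢ = 1.2137, Σzᵢ/Kᵢ = 1.2411 — both > 1, two phases present.
Newton–Raphson from ψ = 0.5:
  ψ = 0.5000: g = -0.03261, g' = -0.3626 → ψ = 0.4101
  ψ = 0.4101: g = 0.00058, g' = -0.3780 → ψ = 0.4116
Converged at ψ = 0.4116.
Compositions from xᵢ = zᵢ/(1+ψ(Kᵢ−1)), yᵢ = Kᵢxᵢ:
  n-pentane: x = 0.0982, y = 0.2936
  n-hexane: x = 0.3265, y = 0.3820
  MEK: x = 0.3452, y = 0.2347
  1-propanol: x = 0.2302, y = 0.0898

ψ = 0.4116, x_1-propanol = 0.2302, y_1-propanol = 0.0898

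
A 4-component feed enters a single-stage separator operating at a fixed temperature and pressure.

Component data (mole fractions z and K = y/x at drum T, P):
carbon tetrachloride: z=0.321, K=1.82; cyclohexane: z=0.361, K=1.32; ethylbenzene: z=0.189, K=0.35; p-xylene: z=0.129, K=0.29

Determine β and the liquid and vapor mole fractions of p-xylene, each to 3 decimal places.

β = 0.416, x_p-xylene = 0.183, y_p-xylene = 0.053

Rachford–Rice: g(β) = Σ zᵢ(Kᵢ−1)/(1+β(Kᵢ−1)) = 0.
Check two-phase: ΣzᵢKᵢ = 1.164 > 1 and Σzᵢ/Kᵢ = 1.435 > 1, so g(0) = 0.164 > 0 and g(1) = -0.435 < 0.
Newton iteration, β⁰ = 0.5:
  β = 0.500: g = -0.0377, g' = -0.468 → β = 0.419
  β = 0.419: g = -0.0016, g' = -0.431 → β = 0.416
Converged at β = 0.416.
Compositions from xᵢ = zᵢ/(1+β(Kᵢ−1)), yᵢ = Kᵢxᵢ:
  carbon tetrachloride: x = 0.239, y = 0.436
  cyclohexane: x = 0.319, y = 0.421
  ethylbenzene: x = 0.259, y = 0.091
  p-xylene: x = 0.183, y = 0.053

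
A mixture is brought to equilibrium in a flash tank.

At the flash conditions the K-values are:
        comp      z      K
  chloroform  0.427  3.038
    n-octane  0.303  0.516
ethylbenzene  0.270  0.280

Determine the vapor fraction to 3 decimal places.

ψ = 0.427

Material balance + equilibrium reduce to Σ zᵢ(Kᵢ−1)/(1+ψ(Kᵢ−1)) = 0.
Check two-phase: ΣzᵢKᵢ = 1.529 > 1 and Σzᵢ/Kᵢ = 1.692 > 1, so g(0) = 0.529 > 0 and g(1) = -0.692 < 0.
Iterate (Newton) starting at ψ = 0.54:
  ψ = 0.540: g = -0.1023, g' = -0.907 → ψ = 0.427
Converged at ψ = 0.427.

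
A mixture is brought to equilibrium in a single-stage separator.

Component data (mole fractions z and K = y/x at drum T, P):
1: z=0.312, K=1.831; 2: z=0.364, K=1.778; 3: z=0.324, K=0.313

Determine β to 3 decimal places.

β = 0.580

Rachford–Rice: g(β) = Σ zᵢ(Kᵢ−1)/(1+β(Kᵢ−1)) = 0.
Check two-phase: ΣzᵢKᵢ = 1.320 > 1 and Σzᵢ/Kᵢ = 1.410 > 1, so g(0) = 0.320 > 0 and g(1) = -0.410 < 0.
Iterate (Newton) starting at β = 0.5:
  β = 0.500: g = 0.0480, g' = -0.577 → β = 0.583
  β = 0.583: g = -0.0020, g' = -0.628 → β = 0.580
Converged at β = 0.580.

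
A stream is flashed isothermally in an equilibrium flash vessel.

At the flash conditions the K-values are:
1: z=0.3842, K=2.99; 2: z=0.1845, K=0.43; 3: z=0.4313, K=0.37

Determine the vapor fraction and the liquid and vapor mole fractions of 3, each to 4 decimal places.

Iterate (Newton) starting at ψ = 0.67:
  ψ = 0.6700: g = -0.31265, g' = -0.9489 → ψ = 0.3405
  ψ = 0.3405: g = -0.02069, g' = -0.9103 → ψ = 0.3178
  ψ = 0.3178: g = 0.00019, g' = -0.9280 → ψ = 0.3180
Converged at ψ = 0.3180.
Compositions from xᵢ = zᵢ/(1+ψ(Kᵢ−1)), yᵢ = Kᵢxᵢ:
  1: x = 0.2353, y = 0.7035
  2: x = 0.2253, y = 0.0969
  3: x = 0.5394, y = 0.1996

ψ = 0.3180, x_3 = 0.5394, y_3 = 0.1996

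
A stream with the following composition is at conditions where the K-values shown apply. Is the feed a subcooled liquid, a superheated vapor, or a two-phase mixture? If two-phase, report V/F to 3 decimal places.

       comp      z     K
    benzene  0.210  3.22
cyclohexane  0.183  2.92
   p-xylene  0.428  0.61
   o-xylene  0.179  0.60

ΣzᵢKᵢ = 1.579; Σzᵢ/Kᵢ = 1.128.
Both exceed 1, so a two-phase solution exists.
Newton iteration, ψ⁰ = 0.66:
  ψ = 0.660: g = 0.0220, g' = -0.472 → ψ = 0.707
Converged at ψ = 0.707.

two-phase, V/F = 0.707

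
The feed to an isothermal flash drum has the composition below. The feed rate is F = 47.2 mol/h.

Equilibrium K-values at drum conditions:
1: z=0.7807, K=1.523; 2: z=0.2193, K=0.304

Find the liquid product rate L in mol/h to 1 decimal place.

Rachford–Rice: g(V/F) = Σ zᵢ(Kᵢ−1)/(1+V/F(Kᵢ−1)) = 0.
g(0) = ΣzᵢKᵢ − 1 = 0.2557 and g(1) = 1 − Σzᵢ/Kᵢ = -0.2340, so a root lies in (0, 1).
Newton–Raphson from V/F = 0.45:
  V/F = 0.4500: g = 0.10828, g' = -0.3651 → V/F = 0.7465
  V/F = 0.7465: g = -0.02406, g' = -0.5708 → V/F = 0.7044
  V/F = 0.7044: g = -0.00104, g' = -0.5229 → V/F = 0.7024
Converged at V/F = 0.7024.
Then V = V/F·F = 0.7024·47.2 = 33.2 mol/h and L = F − V = 14.0 mol/h.

L = 14.0 mol/h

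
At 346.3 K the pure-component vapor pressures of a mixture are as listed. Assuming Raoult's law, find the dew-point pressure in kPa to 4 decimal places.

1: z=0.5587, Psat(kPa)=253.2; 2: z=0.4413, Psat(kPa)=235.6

Pdew = 245.1193 kPa

At the dew point ψ → 1, so Σzᵢ/Kᵢ = 1 with Kᵢ = Pᵢˢᵃᵗ/P ⇒ 1/P = Σzᵢ/Pᵢˢᵃᵗ.
1/P = 0.5587/253.2 + 0.4413/235.6 = 0.0040796 ⇒ P = 245.1193 kPa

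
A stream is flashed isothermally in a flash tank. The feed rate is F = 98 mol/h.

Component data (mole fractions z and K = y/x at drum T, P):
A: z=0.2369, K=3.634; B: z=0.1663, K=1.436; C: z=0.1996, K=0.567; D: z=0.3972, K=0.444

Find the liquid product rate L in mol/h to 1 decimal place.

L = 62.1 mol/h

Iterate (Newton) starting at V/F = 0.63:
  V/F = 0.6300: g = -0.16723, g' = -0.6135 → V/F = 0.3574
  V/F = 0.3574: g = 0.00628, g' = -0.7034 → V/F = 0.3663
  V/F = 0.3663: g = 0.00003, g' = -0.6957 → V/F = 0.3664
Converged at V/F = 0.3664.
Then V = V/F·F = 0.3664·98 = 35.9 mol/h and L = F − V = 62.1 mol/h.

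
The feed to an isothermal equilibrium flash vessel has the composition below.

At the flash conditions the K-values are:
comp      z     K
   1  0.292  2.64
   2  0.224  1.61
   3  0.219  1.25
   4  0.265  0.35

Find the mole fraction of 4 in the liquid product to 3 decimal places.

Material balance + equilibrium reduce to Σ zᵢ(Kᵢ−1)/(1+ψ(Kᵢ−1)) = 0.
Check two-phase: ΣzᵢKᵢ = 1.498 > 1 and Σzᵢ/Kᵢ = 1.182 > 1, so g(0) = 0.498 > 0 and g(1) = -0.182 < 0.
Newton iteration, ψ⁰ = 0.5:
  ψ = 0.500: g = 0.1613, g' = -0.543 → ψ = 0.797
  ψ = 0.797: g = -0.0124, g' = -0.677 → ψ = 0.779
Converged at ψ = 0.779.
Compositions from xᵢ = zᵢ/(1+ψ(Kᵢ−1)), yᵢ = Kᵢxᵢ:
  1: x = 0.128, y = 0.339
  2: x = 0.152, y = 0.245
  3: x = 0.183, y = 0.229
  4: x = 0.537, y = 0.188

x_4 = 0.537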